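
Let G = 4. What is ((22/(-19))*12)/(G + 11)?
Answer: -88/95 ≈ -0.92632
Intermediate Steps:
((22/(-19))*12)/(G + 11) = ((22/(-19))*12)/(4 + 11) = ((22*(-1/19))*12)/15 = -22/19*12*(1/15) = -264/19*1/15 = -88/95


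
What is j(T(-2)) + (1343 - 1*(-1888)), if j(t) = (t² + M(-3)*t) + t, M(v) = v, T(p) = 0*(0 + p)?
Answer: 3231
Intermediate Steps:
T(p) = 0 (T(p) = 0*p = 0)
j(t) = t² - 2*t (j(t) = (t² - 3*t) + t = t² - 2*t)
j(T(-2)) + (1343 - 1*(-1888)) = 0*(-2 + 0) + (1343 - 1*(-1888)) = 0*(-2) + (1343 + 1888) = 0 + 3231 = 3231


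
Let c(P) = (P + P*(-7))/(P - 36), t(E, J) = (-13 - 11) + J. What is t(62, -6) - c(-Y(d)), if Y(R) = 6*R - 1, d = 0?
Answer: -1056/35 ≈ -30.171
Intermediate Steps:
t(E, J) = -24 + J
Y(R) = -1 + 6*R
c(P) = -6*P/(-36 + P) (c(P) = (P - 7*P)/(-36 + P) = (-6*P)/(-36 + P) = -6*P/(-36 + P))
t(62, -6) - c(-Y(d)) = (-24 - 6) - (-6)*(-(-1 + 6*0))/(-36 - (-1 + 6*0)) = -30 - (-6)*(-(-1 + 0))/(-36 - (-1 + 0)) = -30 - (-6)*(-1*(-1))/(-36 - 1*(-1)) = -30 - (-6)/(-36 + 1) = -30 - (-6)/(-35) = -30 - (-6)*(-1)/35 = -30 - 1*6/35 = -30 - 6/35 = -1056/35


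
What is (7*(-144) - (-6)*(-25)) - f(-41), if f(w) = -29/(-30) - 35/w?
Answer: -1426579/1230 ≈ -1159.8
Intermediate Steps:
f(w) = 29/30 - 35/w (f(w) = -29*(-1/30) - 35/w = 29/30 - 35/w)
(7*(-144) - (-6)*(-25)) - f(-41) = (7*(-144) - (-6)*(-25)) - (29/30 - 35/(-41)) = (-1008 - 1*150) - (29/30 - 35*(-1/41)) = (-1008 - 150) - (29/30 + 35/41) = -1158 - 1*2239/1230 = -1158 - 2239/1230 = -1426579/1230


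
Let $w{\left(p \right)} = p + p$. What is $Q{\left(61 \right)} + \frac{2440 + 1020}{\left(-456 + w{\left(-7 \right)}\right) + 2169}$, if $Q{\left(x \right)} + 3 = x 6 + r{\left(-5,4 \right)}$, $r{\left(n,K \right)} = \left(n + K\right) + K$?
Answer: $\frac{625294}{1699} \approx 368.04$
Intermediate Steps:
$r{\left(n,K \right)} = n + 2 K$ ($r{\left(n,K \right)} = \left(K + n\right) + K = n + 2 K$)
$w{\left(p \right)} = 2 p$
$Q{\left(x \right)} = 6 x$ ($Q{\left(x \right)} = -3 + \left(x 6 + \left(-5 + 2 \cdot 4\right)\right) = -3 + \left(6 x + \left(-5 + 8\right)\right) = -3 + \left(6 x + 3\right) = -3 + \left(3 + 6 x\right) = 6 x$)
$Q{\left(61 \right)} + \frac{2440 + 1020}{\left(-456 + w{\left(-7 \right)}\right) + 2169} = 6 \cdot 61 + \frac{2440 + 1020}{\left(-456 + 2 \left(-7\right)\right) + 2169} = 366 + \frac{3460}{\left(-456 - 14\right) + 2169} = 366 + \frac{3460}{-470 + 2169} = 366 + \frac{3460}{1699} = \frac{625294}{1699}$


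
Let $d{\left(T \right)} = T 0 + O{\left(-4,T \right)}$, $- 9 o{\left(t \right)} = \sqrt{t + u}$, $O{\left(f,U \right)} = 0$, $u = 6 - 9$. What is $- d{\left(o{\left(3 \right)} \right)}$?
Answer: $0$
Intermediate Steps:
$u = -3$ ($u = 6 - 9 = -3$)
$o{\left(t \right)} = - \frac{\sqrt{-3 + t}}{9}$ ($o{\left(t \right)} = - \frac{\sqrt{t - 3}}{9} = - \frac{\sqrt{-3 + t}}{9}$)
$d{\left(T \right)} = 0$ ($d{\left(T \right)} = T 0 + 0 = 0 + 0 = 0$)
$- d{\left(o{\left(3 \right)} \right)} = \left(-1\right) 0 = 0$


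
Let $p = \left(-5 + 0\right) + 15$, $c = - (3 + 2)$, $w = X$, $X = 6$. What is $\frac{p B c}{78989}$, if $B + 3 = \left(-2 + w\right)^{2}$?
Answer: $- \frac{650}{78989} \approx -0.008229$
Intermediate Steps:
$w = 6$
$B = 13$ ($B = -3 + \left(-2 + 6\right)^{2} = -3 + 4^{2} = -3 + 16 = 13$)
$c = -5$ ($c = \left(-1\right) 5 = -5$)
$p = 10$ ($p = -5 + 15 = 10$)
$\frac{p B c}{78989} = \frac{10 \cdot 13 \left(-5\right)}{78989} = 130 \left(-5\right) \frac{1}{78989} = \left(-650\right) \frac{1}{78989} = - \frac{650}{78989}$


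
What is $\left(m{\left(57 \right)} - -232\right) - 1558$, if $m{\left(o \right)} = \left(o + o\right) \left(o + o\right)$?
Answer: $11670$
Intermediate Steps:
$m{\left(o \right)} = 4 o^{2}$ ($m{\left(o \right)} = 2 o 2 o = 4 o^{2}$)
$\left(m{\left(57 \right)} - -232\right) - 1558 = \left(4 \cdot 57^{2} - -232\right) - 1558 = \left(4 \cdot 3249 + 232\right) - 1558 = \left(12996 + 232\right) - 1558 = 13228 - 1558 = 11670$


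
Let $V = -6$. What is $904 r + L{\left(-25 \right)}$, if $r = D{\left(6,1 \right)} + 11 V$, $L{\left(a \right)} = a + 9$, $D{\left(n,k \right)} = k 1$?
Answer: $-58776$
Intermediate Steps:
$D{\left(n,k \right)} = k$
$L{\left(a \right)} = 9 + a$
$r = -65$ ($r = 1 + 11 \left(-6\right) = 1 - 66 = -65$)
$904 r + L{\left(-25 \right)} = 904 \left(-65\right) + \left(9 - 25\right) = -58760 - 16 = -58776$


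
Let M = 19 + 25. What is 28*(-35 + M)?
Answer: 252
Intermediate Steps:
M = 44
28*(-35 + M) = 28*(-35 + 44) = 28*9 = 252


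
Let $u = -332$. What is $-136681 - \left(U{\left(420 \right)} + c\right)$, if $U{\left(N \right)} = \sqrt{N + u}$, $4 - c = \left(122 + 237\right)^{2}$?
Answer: $-7804 - 2 \sqrt{22} \approx -7813.4$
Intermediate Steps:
$c = -128877$ ($c = 4 - \left(122 + 237\right)^{2} = 4 - 359^{2} = 4 - 128881 = -128877$)
$U{\left(N \right)} = \sqrt{-332 + N}$ ($U{\left(N \right)} = \sqrt{N - 332} = \sqrt{-332 + N}$)
$-136681 - \left(U{\left(420 \right)} + c\right) = -136681 - \left(\sqrt{-332 + 420} - 128877\right) = -136681 - \left(\sqrt{88} - 128877\right) = -136681 - \left(2 \sqrt{22} - 128877\right) = -136681 - \left(-128877 + 2 \sqrt{22}\right) = -136681 + \left(128877 - 2 \sqrt{22}\right) = -7804 - 2 \sqrt{22}$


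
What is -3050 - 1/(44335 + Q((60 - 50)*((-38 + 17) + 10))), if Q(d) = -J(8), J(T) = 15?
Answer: -135176001/44320 ≈ -3050.0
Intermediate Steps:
Q(d) = -15 (Q(d) = -1*15 = -15)
-3050 - 1/(44335 + Q((60 - 50)*((-38 + 17) + 10))) = -3050 - 1/(44335 - 15) = -3050 - 1/44320 = -135176001/44320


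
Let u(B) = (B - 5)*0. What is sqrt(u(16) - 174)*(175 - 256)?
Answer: -81*I*sqrt(174) ≈ -1068.5*I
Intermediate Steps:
u(B) = 0 (u(B) = (-5 + B)*0 = 0)
sqrt(u(16) - 174)*(175 - 256) = sqrt(0 - 174)*(175 - 256) = sqrt(-174)*(-81) = (I*sqrt(174))*(-81) = -81*I*sqrt(174)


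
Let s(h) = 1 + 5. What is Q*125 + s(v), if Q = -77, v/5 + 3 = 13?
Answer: -9619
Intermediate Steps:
v = 50 (v = -15 + 5*13 = -15 + 65 = 50)
s(h) = 6
Q*125 + s(v) = -77*125 + 6 = -9625 + 6 = -9619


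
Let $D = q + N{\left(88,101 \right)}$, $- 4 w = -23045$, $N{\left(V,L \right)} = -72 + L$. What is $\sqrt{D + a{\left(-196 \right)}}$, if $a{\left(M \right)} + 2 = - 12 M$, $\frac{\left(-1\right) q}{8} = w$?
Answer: $i \sqrt{43711} \approx 209.07 i$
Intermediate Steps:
$w = \frac{23045}{4}$ ($w = \left(- \frac{1}{4}\right) \left(-23045\right) = \frac{23045}{4} \approx 5761.3$)
$q = -46090$ ($q = \left(-8\right) \frac{23045}{4} = -46090$)
$a{\left(M \right)} = -2 - 12 M$
$D = -46061$ ($D = -46090 + \left(-72 + 101\right) = -46090 + 29 = -46061$)
$\sqrt{D + a{\left(-196 \right)}} = \sqrt{-46061 - -2350} = \sqrt{-46061 + \left(-2 + 2352\right)} = \sqrt{-46061 + 2350} = \sqrt{-43711} = i \sqrt{43711}$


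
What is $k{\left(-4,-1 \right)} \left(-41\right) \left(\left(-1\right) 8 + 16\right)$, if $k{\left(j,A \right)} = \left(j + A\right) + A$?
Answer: $1968$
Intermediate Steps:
$k{\left(j,A \right)} = j + 2 A$ ($k{\left(j,A \right)} = \left(A + j\right) + A = j + 2 A$)
$k{\left(-4,-1 \right)} \left(-41\right) \left(\left(-1\right) 8 + 16\right) = \left(-4 + 2 \left(-1\right)\right) \left(-41\right) \left(\left(-1\right) 8 + 16\right) = \left(-4 - 2\right) \left(-41\right) \left(-8 + 16\right) = \left(-6\right) \left(-41\right) 8 = 246 \cdot 8 = 1968$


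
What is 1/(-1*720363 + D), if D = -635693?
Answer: -1/1356056 ≈ -7.3743e-7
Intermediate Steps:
1/(-1*720363 + D) = 1/(-1*720363 - 635693) = 1/(-720363 - 635693) = 1/(-1356056) = -1/1356056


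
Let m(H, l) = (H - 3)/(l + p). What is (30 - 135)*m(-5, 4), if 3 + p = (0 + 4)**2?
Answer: 840/17 ≈ 49.412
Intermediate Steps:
p = 13 (p = -3 + (0 + 4)**2 = -3 + 4**2 = -3 + 16 = 13)
m(H, l) = (-3 + H)/(13 + l) (m(H, l) = (H - 3)/(l + 13) = (-3 + H)/(13 + l))
(30 - 135)*m(-5, 4) = (30 - 135)*((-3 - 5)/(13 + 4)) = -105*(-8)/17 = -105*(-8/17) = 840/17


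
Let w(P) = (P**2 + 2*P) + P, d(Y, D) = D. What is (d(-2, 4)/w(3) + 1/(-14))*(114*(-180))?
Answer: -21660/7 ≈ -3094.3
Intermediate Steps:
w(P) = P**2 + 3*P
(d(-2, 4)/w(3) + 1/(-14))*(114*(-180)) = (4/((3*(3 + 3))) + 1/(-14))*(114*(-180)) = (4/((3*6)) + 1*(-1/14))*(-20520) = (4/18 - 1/14)*(-20520) = (4*(1/18) - 1/14)*(-20520) = (2/9 - 1/14)*(-20520) = (19/126)*(-20520) = -21660/7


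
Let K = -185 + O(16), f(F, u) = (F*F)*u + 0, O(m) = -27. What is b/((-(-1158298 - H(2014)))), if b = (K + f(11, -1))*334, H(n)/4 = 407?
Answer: -18537/193321 ≈ -0.095887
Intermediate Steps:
H(n) = 1628 (H(n) = 4*407 = 1628)
f(F, u) = u*F**2 (f(F, u) = F**2*u + 0 = u*F**2 + 0 = u*F**2)
K = -212 (K = -185 - 27 = -212)
b = -111222 (b = (-212 - 1*11**2)*334 = (-212 - 1*121)*334 = (-212 - 121)*334 = -333*334 = -111222)
b/((-(-1158298 - H(2014)))) = -111222*(-1/(-1158298 - 1*1628)) = -111222*(-1/(-1158298 - 1628)) = -111222/((-1*(-1159926))) = -111222/1159926 = -111222*1/1159926 = -18537/193321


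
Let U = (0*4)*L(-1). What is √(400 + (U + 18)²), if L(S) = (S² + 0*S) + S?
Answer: 2*√181 ≈ 26.907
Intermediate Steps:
L(S) = S + S² (L(S) = (S² + 0) + S = S² + S = S + S²)
U = 0 (U = (0*4)*(-(1 - 1)) = 0*(-1*0) = 0*0 = 0)
√(400 + (U + 18)²) = √(400 + (0 + 18)²) = √(400 + 18²) = √(400 + 324) = √724 = 2*√181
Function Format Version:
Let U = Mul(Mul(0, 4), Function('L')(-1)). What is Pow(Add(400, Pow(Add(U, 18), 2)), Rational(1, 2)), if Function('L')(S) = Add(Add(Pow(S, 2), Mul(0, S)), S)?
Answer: Mul(2, Pow(181, Rational(1, 2))) ≈ 26.907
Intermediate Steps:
Function('L')(S) = Add(S, Pow(S, 2)) (Function('L')(S) = Add(Add(Pow(S, 2), 0), S) = Add(Pow(S, 2), S) = Add(S, Pow(S, 2)))
U = 0 (U = Mul(Mul(0, 4), Mul(-1, Add(1, -1))) = Mul(0, Mul(-1, 0)) = Mul(0, 0) = 0)
Pow(Add(400, Pow(Add(U, 18), 2)), Rational(1, 2)) = Pow(Add(400, Pow(Add(0, 18), 2)), Rational(1, 2)) = Pow(Add(400, Pow(18, 2)), Rational(1, 2)) = Pow(Add(400, 324), Rational(1, 2)) = Pow(724, Rational(1, 2)) = Mul(2, Pow(181, Rational(1, 2)))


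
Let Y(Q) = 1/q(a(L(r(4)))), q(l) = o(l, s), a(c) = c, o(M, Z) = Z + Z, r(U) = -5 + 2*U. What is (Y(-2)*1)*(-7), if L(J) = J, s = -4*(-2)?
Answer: -7/16 ≈ -0.43750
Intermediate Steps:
s = 8
o(M, Z) = 2*Z
q(l) = 16 (q(l) = 2*8 = 16)
Y(Q) = 1/16
(Y(-2)*1)*(-7) = ((1/16)*1)*(-7) = (1/16)*(-7) = -7/16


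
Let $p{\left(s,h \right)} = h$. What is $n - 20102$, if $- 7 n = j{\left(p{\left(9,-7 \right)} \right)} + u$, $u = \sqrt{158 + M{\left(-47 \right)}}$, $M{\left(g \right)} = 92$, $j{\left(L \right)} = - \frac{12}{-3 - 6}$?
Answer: $- \frac{422146}{21} - \frac{5 \sqrt{10}}{7} \approx -20104.0$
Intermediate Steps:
$j{\left(L \right)} = \frac{4}{3}$ ($j{\left(L \right)} = - \frac{12}{-9} = \left(-12\right) \left(- \frac{1}{9}\right) = \frac{4}{3}$)
$u = 5 \sqrt{10}$ ($u = \sqrt{158 + 92} = \sqrt{250} = 5 \sqrt{10} \approx 15.811$)
$n = - \frac{4}{21} - \frac{5 \sqrt{10}}{7}$ ($n = - \frac{\frac{4}{3} + 5 \sqrt{10}}{7} = - \frac{4}{21} - \frac{5 \sqrt{10}}{7} \approx -2.4492$)
$n - 20102 = \left(- \frac{4}{21} - \frac{5 \sqrt{10}}{7}\right) - 20102 = - \frac{422146}{21} - \frac{5 \sqrt{10}}{7}$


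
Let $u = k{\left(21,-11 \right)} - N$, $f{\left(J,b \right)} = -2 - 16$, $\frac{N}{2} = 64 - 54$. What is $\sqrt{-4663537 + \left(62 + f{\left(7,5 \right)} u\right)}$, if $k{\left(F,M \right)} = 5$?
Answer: $i \sqrt{4663205} \approx 2159.4 i$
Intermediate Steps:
$N = 20$ ($N = 2 \left(64 - 54\right) = 2 \cdot 10 = 20$)
$f{\left(J,b \right)} = -18$ ($f{\left(J,b \right)} = -2 - 16 = -18$)
$u = -15$ ($u = 5 - 20 = -15$)
$\sqrt{-4663537 + \left(62 + f{\left(7,5 \right)} u\right)} = \sqrt{-4663537 + \left(62 - -270\right)} = \sqrt{-4663537 + \left(62 + 270\right)} = \sqrt{-4663537 + 332} = \sqrt{-4663205} = i \sqrt{4663205}$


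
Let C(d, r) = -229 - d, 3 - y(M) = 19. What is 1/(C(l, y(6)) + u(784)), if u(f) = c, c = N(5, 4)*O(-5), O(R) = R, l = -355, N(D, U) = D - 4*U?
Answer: 1/181 ≈ 0.0055249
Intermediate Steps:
y(M) = -16 (y(M) = 3 - 1*19 = 3 - 19 = -16)
c = 55 (c = (5 - 4*4)*(-5) = (5 - 16)*(-5) = -11*(-5) = 55)
u(f) = 55
1/(C(l, y(6)) + u(784)) = 1/((-229 - 1*(-355)) + 55) = 1/((-229 + 355) + 55) = 1/(126 + 55) = 1/181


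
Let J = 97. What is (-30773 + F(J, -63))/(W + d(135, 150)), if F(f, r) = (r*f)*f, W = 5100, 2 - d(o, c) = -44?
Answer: -311770/2573 ≈ -121.17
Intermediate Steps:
d(o, c) = 46 (d(o, c) = 2 - 1*(-44) = 2 + 44 = 46)
F(f, r) = r*f² (F(f, r) = (f*r)*f = r*f²)
(-30773 + F(J, -63))/(W + d(135, 150)) = (-30773 - 63*97²)/(5100 + 46) = (-30773 - 63*9409)/5146 = (-30773 - 592767)*(1/5146) = -623540*1/5146 = -311770/2573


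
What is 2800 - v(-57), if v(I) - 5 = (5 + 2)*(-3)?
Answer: 2816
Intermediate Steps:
v(I) = -16 (v(I) = 5 + (5 + 2)*(-3) = 5 + 7*(-3) = 5 - 21 = -16)
2800 - v(-57) = 2800 - 1*(-16) = 2800 + 16 = 2816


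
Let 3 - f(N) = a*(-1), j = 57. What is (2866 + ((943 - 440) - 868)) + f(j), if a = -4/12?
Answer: 7511/3 ≈ 2503.7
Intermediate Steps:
a = -⅓ (a = -4*1/12 = -⅓ ≈ -0.33333)
f(N) = 8/3 (f(N) = 3 - (-1)*(-1)/3 = 3 - 1*⅓ = 3 - ⅓ = 8/3)
(2866 + ((943 - 440) - 868)) + f(j) = (2866 + ((943 - 440) - 868)) + 8/3 = (2866 + (503 - 868)) + 8/3 = (2866 - 365) + 8/3 = 2501 + 8/3 = 7511/3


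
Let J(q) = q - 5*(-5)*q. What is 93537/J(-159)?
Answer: -31179/1378 ≈ -22.626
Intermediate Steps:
J(q) = 26*q (J(q) = q - (-25)*q = q + 25*q = 26*q)
93537/J(-159) = 93537/((26*(-159))) = 93537/(-4134) = 93537*(-1/4134) = -31179/1378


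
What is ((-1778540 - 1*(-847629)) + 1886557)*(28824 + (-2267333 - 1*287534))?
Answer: -2414002888778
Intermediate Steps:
((-1778540 - 1*(-847629)) + 1886557)*(28824 + (-2267333 - 1*287534)) = ((-1778540 + 847629) + 1886557)*(28824 + (-2267333 - 287534)) = (-930911 + 1886557)*(28824 - 2554867) = 955646*(-2526043) = -2414002888778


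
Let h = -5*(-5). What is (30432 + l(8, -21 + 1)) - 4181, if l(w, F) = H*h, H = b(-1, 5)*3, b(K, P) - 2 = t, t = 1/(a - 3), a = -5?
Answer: 211133/8 ≈ 26392.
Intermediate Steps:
h = 25
t = -⅛ (t = 1/(-5 - 3) = 1/(-8) = -⅛ ≈ -0.12500)
b(K, P) = 15/8 (b(K, P) = 2 - ⅛ = 15/8)
H = 45/8 (H = (15/8)*3 = 45/8 ≈ 5.6250)
l(w, F) = 1125/8 (l(w, F) = (45/8)*25 = 1125/8)
(30432 + l(8, -21 + 1)) - 4181 = (30432 + 1125/8) - 4181 = 244581/8 - 4181 = 211133/8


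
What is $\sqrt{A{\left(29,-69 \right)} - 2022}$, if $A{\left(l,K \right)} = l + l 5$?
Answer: $2 i \sqrt{462} \approx 42.988 i$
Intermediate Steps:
$A{\left(l,K \right)} = 6 l$ ($A{\left(l,K \right)} = l + 5 l = 6 l$)
$\sqrt{A{\left(29,-69 \right)} - 2022} = \sqrt{6 \cdot 29 - 2022} = \sqrt{174 - 2022} = \sqrt{-1848} = 2 i \sqrt{462}$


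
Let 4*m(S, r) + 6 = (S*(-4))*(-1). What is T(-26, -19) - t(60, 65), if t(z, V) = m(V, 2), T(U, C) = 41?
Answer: -45/2 ≈ -22.500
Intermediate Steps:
m(S, r) = -3/2 + S (m(S, r) = -3/2 + ((S*(-4))*(-1))/4 = -3/2 + (-4*S*(-1))/4 = -3/2 + (4*S)/4 = -3/2 + S)
t(z, V) = -3/2 + V
T(-26, -19) - t(60, 65) = 41 - (-3/2 + 65) = 41 - 1*127/2 = 41 - 127/2 = -45/2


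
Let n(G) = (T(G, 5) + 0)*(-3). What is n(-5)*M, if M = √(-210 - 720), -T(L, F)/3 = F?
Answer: 45*I*√930 ≈ 1372.3*I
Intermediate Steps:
T(L, F) = -3*F
M = I*√930 (M = √(-930) = I*√930 ≈ 30.496*I)
n(G) = 45 (n(G) = (-3*5 + 0)*(-3) = (-15 + 0)*(-3) = -15*(-3) = 45)
n(-5)*M = 45*(I*√930) = 45*I*√930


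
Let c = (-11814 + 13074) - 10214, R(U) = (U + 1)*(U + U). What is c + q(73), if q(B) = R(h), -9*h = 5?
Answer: -725314/81 ≈ -8954.5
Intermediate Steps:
h = -5/9 (h = -⅑*5 = -5/9 ≈ -0.55556)
R(U) = 2*U*(1 + U) (R(U) = (1 + U)*(2*U) = 2*U*(1 + U))
q(B) = -40/81 (q(B) = 2*(-5/9)*(1 - 5/9) = 2*(-5/9)*(4/9) = -40/81)
c = -8954 (c = 1260 - 10214 = -8954)
c + q(73) = -8954 - 40/81 = -725314/81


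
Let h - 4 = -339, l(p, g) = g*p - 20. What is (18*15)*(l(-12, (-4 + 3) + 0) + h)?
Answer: -92610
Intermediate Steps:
l(p, g) = -20 + g*p
h = -335 (h = 4 - 339 = -335)
(18*15)*(l(-12, (-4 + 3) + 0) + h) = (18*15)*((-20 + ((-4 + 3) + 0)*(-12)) - 335) = 270*((-20 + (-1 + 0)*(-12)) - 335) = 270*((-20 - 1*(-12)) - 335) = 270*((-20 + 12) - 335) = 270*(-8 - 335) = 270*(-343) = -92610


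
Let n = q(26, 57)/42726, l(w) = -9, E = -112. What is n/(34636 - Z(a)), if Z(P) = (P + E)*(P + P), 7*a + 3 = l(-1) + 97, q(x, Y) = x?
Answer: 637/38795079822 ≈ 1.6420e-8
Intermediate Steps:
n = 13/21363 (n = 26/42726 = 26*(1/42726) = 13/21363 ≈ 0.00060853)
a = 85/7 (a = -3/7 + (-9 + 97)/7 = -3/7 + (⅐)*88 = -3/7 + 88/7 = 85/7 ≈ 12.143)
Z(P) = 2*P*(-112 + P) (Z(P) = (P - 112)*(P + P) = (-112 + P)*(2*P) = 2*P*(-112 + P))
n/(34636 - Z(a)) = 13/(21363*(34636 - 2*85*(-112 + 85/7)/7)) = 13/(21363*(34636 - 2*85*(-699)/(7*7))) = 13/(21363*(34636 - 1*(-118830/49))) = 13/(21363*(34636 + 118830/49)) = 13/(21363*(1815994/49)) = (13/21363)*(49/1815994) = 637/38795079822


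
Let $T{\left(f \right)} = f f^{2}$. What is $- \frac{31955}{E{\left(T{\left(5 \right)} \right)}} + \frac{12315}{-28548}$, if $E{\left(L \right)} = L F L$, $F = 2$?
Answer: $- \frac{43236503}{29737500} \approx -1.4539$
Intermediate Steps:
$T{\left(f \right)} = f^{3}$
$E{\left(L \right)} = 2 L^{2}$ ($E{\left(L \right)} = L 2 L = 2 L L = 2 L^{2}$)
$- \frac{31955}{E{\left(T{\left(5 \right)} \right)}} + \frac{12315}{-28548} = - \frac{31955}{2 \left(5^{3}\right)^{2}} + \frac{12315}{-28548} = - \frac{31955}{2 \cdot 125^{2}} + 12315 \left(- \frac{1}{28548}\right) = - \frac{31955}{2 \cdot 15625} - \frac{4105}{9516} = - \frac{31955}{31250} - \frac{4105}{9516} = \left(-31955\right) \frac{1}{31250} - \frac{4105}{9516} = - \frac{6391}{6250} - \frac{4105}{9516} = - \frac{43236503}{29737500}$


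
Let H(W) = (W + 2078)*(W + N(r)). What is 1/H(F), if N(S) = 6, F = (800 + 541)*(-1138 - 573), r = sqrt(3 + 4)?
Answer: 1/5259723767985 ≈ 1.9012e-13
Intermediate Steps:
r = sqrt(7) ≈ 2.6458
F = -2294451 (F = 1341*(-1711) = -2294451)
H(W) = (6 + W)*(2078 + W) (H(W) = (W + 2078)*(W + 6) = (2078 + W)*(6 + W) = (6 + W)*(2078 + W))
1/H(F) = 1/(12468 + (-2294451)**2 + 2084*(-2294451)) = 1/(12468 + 5264505391401 - 4781635884) = 1/5259723767985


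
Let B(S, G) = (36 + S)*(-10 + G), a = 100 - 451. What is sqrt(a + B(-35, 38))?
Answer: I*sqrt(323) ≈ 17.972*I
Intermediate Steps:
a = -351
B(S, G) = (-10 + G)*(36 + S)
sqrt(a + B(-35, 38)) = sqrt(-351 + (-360 - 10*(-35) + 36*38 + 38*(-35))) = sqrt(-351 + (-360 + 350 + 1368 - 1330)) = sqrt(-351 + 28) = sqrt(-323) = I*sqrt(323)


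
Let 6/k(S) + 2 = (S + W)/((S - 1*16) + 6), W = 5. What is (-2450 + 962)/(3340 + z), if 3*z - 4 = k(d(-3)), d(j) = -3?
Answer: -62496/140297 ≈ -0.44546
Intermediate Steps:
k(S) = 6/(-2 + (5 + S)/(-10 + S)) (k(S) = 6/(-2 + (S + 5)/((S - 1*16) + 6)) = 6/(-2 + (5 + S)/((S - 16) + 6)) = 6/(-2 + (5 + S)/((-16 + S) + 6)) = 6/(-2 + (5 + S)/(-10 + S)))
z = 17/42 (z = 4/3 + (6*(-10 - 3)/(25 - 1*(-3)))/3 = 4/3 + (6*(-13)/(25 + 3))/3 = 4/3 + (6*(-13)/28)/3 = 4/3 + (6*(1/28)*(-13))/3 = 4/3 + (1/3)*(-39/14) = 4/3 - 13/14 = 17/42 ≈ 0.40476)
(-2450 + 962)/(3340 + z) = (-2450 + 962)/(3340 + 17/42) = -1488/140297/42 = -1488*42/140297 = -62496/140297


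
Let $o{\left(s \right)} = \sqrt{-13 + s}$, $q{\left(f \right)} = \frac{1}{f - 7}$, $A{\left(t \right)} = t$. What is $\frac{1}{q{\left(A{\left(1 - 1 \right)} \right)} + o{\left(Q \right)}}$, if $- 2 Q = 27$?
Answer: $- \frac{14}{2599} - \frac{49 i \sqrt{106}}{2599} \approx -0.0053867 - 0.19411 i$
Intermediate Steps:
$Q = - \frac{27}{2}$ ($Q = \left(- \frac{1}{2}\right) 27 = - \frac{27}{2} \approx -13.5$)
$q{\left(f \right)} = \frac{1}{-7 + f}$
$\frac{1}{q{\left(A{\left(1 - 1 \right)} \right)} + o{\left(Q \right)}} = \frac{1}{\frac{1}{-7 + \left(1 - 1\right)} + \sqrt{-13 - \frac{27}{2}}} = \frac{1}{\frac{1}{-7 + \left(1 - 1\right)} + \sqrt{- \frac{53}{2}}} = \frac{1}{\frac{1}{-7 + 0} + \frac{i \sqrt{106}}{2}} = \frac{1}{\frac{1}{-7} + \frac{i \sqrt{106}}{2}} = \frac{1}{- \frac{1}{7} + \frac{i \sqrt{106}}{2}}$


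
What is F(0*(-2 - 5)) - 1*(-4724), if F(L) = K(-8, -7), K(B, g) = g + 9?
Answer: 4726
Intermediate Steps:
K(B, g) = 9 + g
F(L) = 2 (F(L) = 9 - 7 = 2)
F(0*(-2 - 5)) - 1*(-4724) = 2 - 1*(-4724) = 2 + 4724 = 4726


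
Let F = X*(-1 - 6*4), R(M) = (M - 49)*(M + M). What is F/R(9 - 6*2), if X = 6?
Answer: -25/52 ≈ -0.48077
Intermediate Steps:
R(M) = 2*M*(-49 + M) (R(M) = (-49 + M)*(2*M) = 2*M*(-49 + M))
F = -150 (F = 6*(-1 - 6*4) = 6*(-1 - 24) = 6*(-25) = -150)
F/R(9 - 6*2) = -150*1/(2*(-49 + (9 - 6*2))*(9 - 6*2)) = -150*1/(2*(-49 + (9 - 12))*(9 - 12)) = -150*(-1/(6*(-49 - 3))) = -150/(2*(-3)*(-52)) = -150/312 = -150*1/312 = -25/52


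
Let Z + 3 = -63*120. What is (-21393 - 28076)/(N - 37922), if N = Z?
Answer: 49469/45485 ≈ 1.0876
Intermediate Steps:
Z = -7563 (Z = -3 - 63*120 = -3 - 7560 = -7563)
N = -7563
(-21393 - 28076)/(N - 37922) = (-21393 - 28076)/(-7563 - 37922) = -49469/(-45485) = -49469*(-1/45485) = 49469/45485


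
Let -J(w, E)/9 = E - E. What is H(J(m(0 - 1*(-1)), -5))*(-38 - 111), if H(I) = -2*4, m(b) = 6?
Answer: 1192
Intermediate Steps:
J(w, E) = 0 (J(w, E) = -9*(E - E) = -9*0 = 0)
H(I) = -8
H(J(m(0 - 1*(-1)), -5))*(-38 - 111) = -8*(-38 - 111) = -8*(-149) = 1192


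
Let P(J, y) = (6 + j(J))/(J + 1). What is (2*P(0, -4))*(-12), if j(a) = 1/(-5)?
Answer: -696/5 ≈ -139.20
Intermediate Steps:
j(a) = -⅕
P(J, y) = 29/(5*(1 + J)) (P(J, y) = (6 - ⅕)/(J + 1) = 29/(5*(1 + J)))
(2*P(0, -4))*(-12) = (2*(29/(5*(1 + 0))))*(-12) = (2*((29/5)/1))*(-12) = (2*((29/5)*1))*(-12) = (2*(29/5))*(-12) = (58/5)*(-12) = -696/5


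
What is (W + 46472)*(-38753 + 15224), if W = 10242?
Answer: -1334423706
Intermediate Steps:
(W + 46472)*(-38753 + 15224) = (10242 + 46472)*(-38753 + 15224) = 56714*(-23529) = -1334423706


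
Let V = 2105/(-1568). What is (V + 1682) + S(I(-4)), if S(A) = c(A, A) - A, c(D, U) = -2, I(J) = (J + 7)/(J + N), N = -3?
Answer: 2632807/1568 ≈ 1679.1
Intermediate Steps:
I(J) = (7 + J)/(-3 + J) (I(J) = (J + 7)/(J - 3) = (7 + J)/(-3 + J))
S(A) = -2 - A
V = -2105/1568 (V = 2105*(-1/1568) = -2105/1568 ≈ -1.3425)
(V + 1682) + S(I(-4)) = (-2105/1568 + 1682) + (-2 - (7 - 4)/(-3 - 4)) = 2635271/1568 + (-2 - 3/(-7)) = 2635271/1568 + (-2 - (-1)*3/7) = 2635271/1568 + (-2 - 1*(-3/7)) = 2635271/1568 + (-2 + 3/7) = 2635271/1568 - 11/7 = 2632807/1568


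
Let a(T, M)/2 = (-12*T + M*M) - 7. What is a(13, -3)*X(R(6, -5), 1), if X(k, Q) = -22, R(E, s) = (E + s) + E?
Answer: 6776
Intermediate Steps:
a(T, M) = -14 - 24*T + 2*M² (a(T, M) = 2*((-12*T + M*M) - 7) = 2*((-12*T + M²) - 7) = 2*((M² - 12*T) - 7) = 2*(-7 + M² - 12*T) = -14 - 24*T + 2*M²)
R(E, s) = s + 2*E
a(13, -3)*X(R(6, -5), 1) = (-14 - 24*13 + 2*(-3)²)*(-22) = (-14 - 312 + 2*9)*(-22) = (-14 - 312 + 18)*(-22) = -308*(-22) = 6776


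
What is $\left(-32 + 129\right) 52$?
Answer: $5044$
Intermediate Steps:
$\left(-32 + 129\right) 52 = 97 \cdot 52 = 5044$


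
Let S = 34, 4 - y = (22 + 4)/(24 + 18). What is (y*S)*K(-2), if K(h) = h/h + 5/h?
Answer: -1207/7 ≈ -172.43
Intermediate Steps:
y = 71/21 (y = 4 - (22 + 4)/(24 + 18) = 4 - 26/42 = 4 - 1*13/21 = 4 - 13/21 = 71/21 ≈ 3.3810)
K(h) = 1 + 5/h
(y*S)*K(-2) = ((71/21)*34)*((5 - 2)/(-2)) = 2414*(-½*3)/21 = (2414/21)*(-3/2) = -1207/7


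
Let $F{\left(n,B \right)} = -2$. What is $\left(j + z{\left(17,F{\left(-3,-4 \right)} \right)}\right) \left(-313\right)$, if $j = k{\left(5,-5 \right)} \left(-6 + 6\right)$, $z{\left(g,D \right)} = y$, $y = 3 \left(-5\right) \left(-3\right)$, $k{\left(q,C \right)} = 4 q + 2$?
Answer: $-14085$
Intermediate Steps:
$k{\left(q,C \right)} = 2 + 4 q$
$y = 45$ ($y = \left(-15\right) \left(-3\right) = 45$)
$z{\left(g,D \right)} = 45$
$j = 0$ ($j = \left(2 + 4 \cdot 5\right) \left(-6 + 6\right) = \left(2 + 20\right) 0 = 22 \cdot 0 = 0$)
$\left(j + z{\left(17,F{\left(-3,-4 \right)} \right)}\right) \left(-313\right) = \left(0 + 45\right) \left(-313\right) = 45 \left(-313\right) = -14085$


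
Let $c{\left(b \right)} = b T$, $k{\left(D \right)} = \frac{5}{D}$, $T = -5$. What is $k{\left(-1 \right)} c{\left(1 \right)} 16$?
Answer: $400$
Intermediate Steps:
$c{\left(b \right)} = - 5 b$ ($c{\left(b \right)} = b \left(-5\right) = - 5 b$)
$k{\left(-1 \right)} c{\left(1 \right)} 16 = \frac{5}{-1} \left(\left(-5\right) 1\right) 16 = 5 \left(-1\right) \left(-5\right) 16 = \left(-5\right) \left(-5\right) 16 = 25 \cdot 16 = 400$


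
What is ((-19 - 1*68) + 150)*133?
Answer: 8379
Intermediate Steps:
((-19 - 1*68) + 150)*133 = ((-19 - 68) + 150)*133 = (-87 + 150)*133 = 63*133 = 8379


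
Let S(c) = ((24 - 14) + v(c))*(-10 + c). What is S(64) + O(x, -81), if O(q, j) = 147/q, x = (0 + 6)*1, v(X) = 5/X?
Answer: 18199/32 ≈ 568.72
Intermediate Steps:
S(c) = (-10 + c)*(10 + 5/c) (S(c) = ((24 - 14) + 5/c)*(-10 + c) = (10 + 5/c)*(-10 + c) = (-10 + c)*(10 + 5/c))
x = 6 (x = 6*1 = 6)
S(64) + O(x, -81) = (-95 - 50/64 + 10*64) + 147/6 = (-95 - 50*1/64 + 640) + 147*(1/6) = (-95 - 25/32 + 640) + 49/2 = 17415/32 + 49/2 = 18199/32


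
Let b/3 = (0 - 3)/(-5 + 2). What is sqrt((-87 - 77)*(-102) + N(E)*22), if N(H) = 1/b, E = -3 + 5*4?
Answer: sqrt(150618)/3 ≈ 129.37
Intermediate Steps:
E = 17 (E = -3 + 20 = 17)
b = 3 (b = 3*((0 - 3)/(-5 + 2)) = 3*(-3/(-3)) = 3*(-3*(-1/3)) = 3*1 = 3)
N(H) = 1/3
sqrt((-87 - 77)*(-102) + N(E)*22) = sqrt((-87 - 77)*(-102) + (1/3)*22) = sqrt(-164*(-102) + 22/3) = sqrt(16728 + 22/3) = sqrt(50206/3) = sqrt(150618)/3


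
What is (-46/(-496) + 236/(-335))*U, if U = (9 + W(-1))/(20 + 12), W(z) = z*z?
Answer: -50823/265856 ≈ -0.19117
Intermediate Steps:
W(z) = z²
U = 5/16 (U = (9 + (-1)²)/(20 + 12) = (9 + 1)/32 = 10*(1/32) = 5/16 ≈ 0.31250)
(-46/(-496) + 236/(-335))*U = (-46/(-496) + 236/(-335))*(5/16) = (-46*(-1/496) + 236*(-1/335))*(5/16) = (23/248 - 236/335)*(5/16) = -50823/83080*5/16 = -50823/265856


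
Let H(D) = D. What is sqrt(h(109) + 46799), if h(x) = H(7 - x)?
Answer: 7*sqrt(953) ≈ 216.09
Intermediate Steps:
h(x) = 7 - x
sqrt(h(109) + 46799) = sqrt((7 - 1*109) + 46799) = sqrt((7 - 109) + 46799) = sqrt(-102 + 46799) = sqrt(46697) = 7*sqrt(953)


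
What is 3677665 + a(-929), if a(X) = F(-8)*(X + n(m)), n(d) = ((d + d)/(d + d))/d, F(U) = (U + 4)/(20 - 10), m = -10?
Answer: 91950916/25 ≈ 3.6780e+6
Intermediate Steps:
F(U) = ⅖ + U/10 (F(U) = (4 + U)/10 = (4 + U)*(⅒) = ⅖ + U/10)
n(d) = 1/d (n(d) = ((2*d)/((2*d)))/d = ((2*d)*(1/(2*d)))/d = 1/d)
a(X) = 1/25 - 2*X/5 (a(X) = (⅖ + (⅒)*(-8))*(X + 1/(-10)) = (⅖ - ⅘)*(X - ⅒) = -2*(-⅒ + X)/5 = 1/25 - 2*X/5)
3677665 + a(-929) = 3677665 + (1/25 - ⅖*(-929)) = 3677665 + (1/25 + 1858/5) = 3677665 + 9291/25 = 91950916/25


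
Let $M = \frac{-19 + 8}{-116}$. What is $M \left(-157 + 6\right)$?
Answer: $- \frac{1661}{116} \approx -14.319$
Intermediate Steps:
$M = \frac{11}{116}$ ($M = \left(-11\right) \left(- \frac{1}{116}\right) = \frac{11}{116} \approx 0.094828$)
$M \left(-157 + 6\right) = \frac{11 \left(-157 + 6\right)}{116} = \frac{11}{116} \left(-151\right) = - \frac{1661}{116}$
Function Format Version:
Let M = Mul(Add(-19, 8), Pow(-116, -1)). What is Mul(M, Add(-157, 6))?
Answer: Rational(-1661, 116) ≈ -14.319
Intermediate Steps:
M = Rational(11, 116) (M = Mul(-11, Rational(-1, 116)) = Rational(11, 116) ≈ 0.094828)
Mul(M, Add(-157, 6)) = Mul(Rational(11, 116), Add(-157, 6)) = Mul(Rational(11, 116), -151) = Rational(-1661, 116)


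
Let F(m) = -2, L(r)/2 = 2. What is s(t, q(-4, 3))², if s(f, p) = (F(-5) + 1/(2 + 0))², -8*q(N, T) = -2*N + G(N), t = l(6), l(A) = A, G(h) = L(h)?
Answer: 81/16 ≈ 5.0625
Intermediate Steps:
L(r) = 4 (L(r) = 2*2 = 4)
G(h) = 4
t = 6
q(N, T) = -½ + N/4 (q(N, T) = -(-2*N + 4)/8 = -(4 - 2*N)/8 = -½ + N/4)
s(f, p) = 9/4 (s(f, p) = (-2 + 1/(2 + 0))² = (-2 + 1/2)² = (-2 + ½)² = (-3/2)² = 9/4)
s(t, q(-4, 3))² = (9/4)² = 81/16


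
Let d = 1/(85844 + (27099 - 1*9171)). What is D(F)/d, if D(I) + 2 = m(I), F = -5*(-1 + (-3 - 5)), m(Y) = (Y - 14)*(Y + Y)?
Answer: 289316336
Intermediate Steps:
m(Y) = 2*Y*(-14 + Y) (m(Y) = (-14 + Y)*(2*Y) = 2*Y*(-14 + Y))
F = 45 (F = -5*(-1 - 8) = -5*(-9) = 45)
D(I) = -2 + 2*I*(-14 + I)
d = 1/103772 (d = 1/(85844 + (27099 - 9171)) = 1/(85844 + 17928) = 1/103772 ≈ 9.6365e-6)
D(F)/d = (-2 + 2*45*(-14 + 45))/(1/103772) = (-2 + 2*45*31)*103772 = (-2 + 2790)*103772 = 2788*103772 = 289316336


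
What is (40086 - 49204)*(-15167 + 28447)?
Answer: -121087040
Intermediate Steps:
(40086 - 49204)*(-15167 + 28447) = -9118*13280 = -121087040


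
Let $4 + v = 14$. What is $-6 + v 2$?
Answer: $14$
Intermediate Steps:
$v = 10$ ($v = -4 + 14 = 10$)
$-6 + v 2 = -6 + 10 \cdot 2 = -6 + 20 = 14$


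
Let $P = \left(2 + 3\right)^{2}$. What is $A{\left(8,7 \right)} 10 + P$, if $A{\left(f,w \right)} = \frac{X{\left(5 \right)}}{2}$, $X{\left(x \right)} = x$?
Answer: $50$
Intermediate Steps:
$A{\left(f,w \right)} = \frac{5}{2}$
$P = 25$ ($P = 5^{2} = 25$)
$A{\left(8,7 \right)} 10 + P = \frac{5}{2} \cdot 10 + 25 = 25 + 25 = 50$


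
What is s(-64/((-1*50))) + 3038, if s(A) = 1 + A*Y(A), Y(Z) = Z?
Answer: 1900399/625 ≈ 3040.6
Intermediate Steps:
s(A) = 1 + A² (s(A) = 1 + A*A = 1 + A²)
s(-64/((-1*50))) + 3038 = (1 + (-64/((-1*50)))²) + 3038 = (1 + (-64/(-50))²) + 3038 = (1 + (-64*(-1/50))²) + 3038 = (1 + (32/25)²) + 3038 = (1 + 1024/625) + 3038 = 1649/625 + 3038 = 1900399/625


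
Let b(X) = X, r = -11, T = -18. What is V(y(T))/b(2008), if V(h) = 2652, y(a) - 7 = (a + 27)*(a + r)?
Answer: 663/502 ≈ 1.3207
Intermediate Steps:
y(a) = 7 + (-11 + a)*(27 + a) (y(a) = 7 + (a + 27)*(a - 11) = 7 + (27 + a)*(-11 + a) = 7 + (-11 + a)*(27 + a))
V(y(T))/b(2008) = 2652/2008 = 2652*(1/2008) = 663/502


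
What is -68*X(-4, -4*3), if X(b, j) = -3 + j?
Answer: 1020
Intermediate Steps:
-68*X(-4, -4*3) = -68*(-3 - 4*3) = -68*(-3 - 12) = -68*(-15) = 1020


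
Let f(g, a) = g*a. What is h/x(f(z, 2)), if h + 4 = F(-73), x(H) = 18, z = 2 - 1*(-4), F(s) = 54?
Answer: 25/9 ≈ 2.7778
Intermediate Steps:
z = 6 (z = 2 + 4 = 6)
f(g, a) = a*g
h = 50 (h = -4 + 54 = 50)
h/x(f(z, 2)) = 50/18 = 50*(1/18) = 25/9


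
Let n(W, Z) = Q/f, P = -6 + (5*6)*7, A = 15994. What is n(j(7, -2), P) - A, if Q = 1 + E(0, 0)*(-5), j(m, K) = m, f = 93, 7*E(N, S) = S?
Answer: -1487441/93 ≈ -15994.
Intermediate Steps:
E(N, S) = S/7
P = 204 (P = -6 + 30*7 = -6 + 210 = 204)
Q = 1 (Q = 1 + ((⅐)*0)*(-5) = 1 + 0*(-5) = 1 + 0 = 1)
n(W, Z) = 1/93
n(j(7, -2), P) - A = 1/93 - 1*15994 = 1/93 - 15994 = -1487441/93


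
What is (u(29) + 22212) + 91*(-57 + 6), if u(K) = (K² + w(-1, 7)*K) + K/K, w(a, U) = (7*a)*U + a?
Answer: 16963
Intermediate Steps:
w(a, U) = a + 7*U*a (w(a, U) = 7*U*a + a = a + 7*U*a)
u(K) = 1 + K² - 50*K (u(K) = (K² + (-(1 + 7*7))*K) + K/K = (K² + (-(1 + 49))*K) + 1 = (K² + (-1*50)*K) + 1 = (K² - 50*K) + 1 = 1 + K² - 50*K)
(u(29) + 22212) + 91*(-57 + 6) = ((1 + 29² - 50*29) + 22212) + 91*(-57 + 6) = ((1 + 841 - 1450) + 22212) + 91*(-51) = (-608 + 22212) - 4641 = 21604 - 4641 = 16963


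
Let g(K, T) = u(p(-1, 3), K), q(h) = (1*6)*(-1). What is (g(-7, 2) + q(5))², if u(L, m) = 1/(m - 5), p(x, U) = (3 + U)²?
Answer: 5329/144 ≈ 37.007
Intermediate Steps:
q(h) = -6 (q(h) = 6*(-1) = -6)
u(L, m) = 1/(-5 + m)
g(K, T) = 1/(-5 + K)
(g(-7, 2) + q(5))² = (1/(-5 - 7) - 6)² = (1/(-12) - 6)² = (-1/12 - 6)² = (-73/12)² = 5329/144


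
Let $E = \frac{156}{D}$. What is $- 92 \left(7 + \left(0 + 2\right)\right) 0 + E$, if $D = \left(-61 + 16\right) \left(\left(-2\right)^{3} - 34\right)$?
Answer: $\frac{26}{315} \approx 0.08254$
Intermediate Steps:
$D = 1890$ ($D = - 45 \left(-8 - 34\right) = \left(-45\right) \left(-42\right) = 1890$)
$E = \frac{26}{315}$ ($E = \frac{156}{1890} = 156 \cdot \frac{1}{1890} = \frac{26}{315} \approx 0.08254$)
$- 92 \left(7 + \left(0 + 2\right)\right) 0 + E = - 92 \left(7 + \left(0 + 2\right)\right) 0 + \frac{26}{315} = - 92 \left(7 + 2\right) 0 + \frac{26}{315} = - 92 \cdot 9 \cdot 0 + \frac{26}{315} = \left(-92\right) 0 + \frac{26}{315} = 0 + \frac{26}{315} = \frac{26}{315}$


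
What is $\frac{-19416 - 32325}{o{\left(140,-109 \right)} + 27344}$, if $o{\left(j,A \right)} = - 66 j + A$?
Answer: $- \frac{51741}{17995} \approx -2.8753$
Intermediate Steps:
$o{\left(j,A \right)} = A - 66 j$
$\frac{-19416 - 32325}{o{\left(140,-109 \right)} + 27344} = \frac{-19416 - 32325}{\left(-109 - 9240\right) + 27344} = - \frac{51741}{\left(-109 - 9240\right) + 27344} = - \frac{51741}{-9349 + 27344} = - \frac{51741}{17995}$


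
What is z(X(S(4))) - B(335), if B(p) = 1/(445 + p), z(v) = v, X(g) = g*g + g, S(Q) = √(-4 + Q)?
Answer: -1/780 ≈ -0.0012821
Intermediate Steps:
X(g) = g + g² (X(g) = g² + g = g + g²)
z(X(S(4))) - B(335) = √(-4 + 4)*(1 + √(-4 + 4)) - 1/(445 + 335) = √0*(1 + √0) - 1/780 = 0*(1 + 0) - 1*1/780 = 0*1 - 1/780 = 0 - 1/780 = -1/780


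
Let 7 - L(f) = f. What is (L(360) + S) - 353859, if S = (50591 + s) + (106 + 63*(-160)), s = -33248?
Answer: -346843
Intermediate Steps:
L(f) = 7 - f
S = 7369 (S = (50591 - 33248) + (106 + 63*(-160)) = 17343 + (106 - 10080) = 17343 - 9974 = 7369)
(L(360) + S) - 353859 = ((7 - 1*360) + 7369) - 353859 = ((7 - 360) + 7369) - 353859 = (-353 + 7369) - 353859 = 7016 - 353859 = -346843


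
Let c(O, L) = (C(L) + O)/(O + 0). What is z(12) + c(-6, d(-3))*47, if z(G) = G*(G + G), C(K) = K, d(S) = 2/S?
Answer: 3062/9 ≈ 340.22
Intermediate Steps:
c(O, L) = (L + O)/O (c(O, L) = (L + O)/(O + 0) = (L + O)/O)
z(G) = 2*G**2 (z(G) = G*(2*G) = 2*G**2)
z(12) + c(-6, d(-3))*47 = 2*12**2 + ((2/(-3) - 6)/(-6))*47 = 2*144 - (2*(-1/3) - 6)/6*47 = 288 - (-2/3 - 6)/6*47 = 288 - 1/6*(-20/3)*47 = 288 + (10/9)*47 = 288 + 470/9 = 3062/9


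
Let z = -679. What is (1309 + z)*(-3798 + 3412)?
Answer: -243180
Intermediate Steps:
(1309 + z)*(-3798 + 3412) = (1309 - 679)*(-3798 + 3412) = 630*(-386) = -243180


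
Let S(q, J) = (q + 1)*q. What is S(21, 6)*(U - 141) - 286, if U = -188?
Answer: -152284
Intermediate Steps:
S(q, J) = q*(1 + q) (S(q, J) = (1 + q)*q = q*(1 + q))
S(21, 6)*(U - 141) - 286 = (21*(1 + 21))*(-188 - 141) - 286 = (21*22)*(-329) - 286 = 462*(-329) - 286 = -151998 - 286 = -152284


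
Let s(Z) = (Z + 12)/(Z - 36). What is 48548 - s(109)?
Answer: 3543883/73 ≈ 48546.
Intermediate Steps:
s(Z) = (12 + Z)/(-36 + Z)
48548 - s(109) = 48548 - (12 + 109)/(-36 + 109) = 48548 - 121/73 = 3543883/73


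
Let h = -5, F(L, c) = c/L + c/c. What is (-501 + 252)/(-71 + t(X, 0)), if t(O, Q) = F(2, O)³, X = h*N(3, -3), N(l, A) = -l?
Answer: -1992/4345 ≈ -0.45846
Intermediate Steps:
F(L, c) = 1 + c/L (F(L, c) = c/L + 1 = 1 + c/L)
X = 15 (X = -(-5)*3 = -5*(-3) = 15)
t(O, Q) = (1 + O/2)³ (t(O, Q) = ((2 + O)/2)³ = (1 + O/2)³)
(-501 + 252)/(-71 + t(X, 0)) = (-501 + 252)/(-71 + (2 + 15)³/8) = -249/(-71 + (⅛)*17³) = -249/(-71 + (⅛)*4913) = -249/(-71 + 4913/8) = -249/4345/8 = -249*8/4345 = -1992/4345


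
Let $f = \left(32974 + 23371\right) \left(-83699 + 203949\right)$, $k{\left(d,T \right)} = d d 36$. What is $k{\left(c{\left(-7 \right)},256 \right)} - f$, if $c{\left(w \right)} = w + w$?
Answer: $-6775479194$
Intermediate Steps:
$c{\left(w \right)} = 2 w$
$k{\left(d,T \right)} = 36 d^{2}$ ($k{\left(d,T \right)} = d^{2} \cdot 36 = 36 d^{2}$)
$f = 6775486250$ ($f = 56345 \cdot 120250 = 6775486250$)
$k{\left(c{\left(-7 \right)},256 \right)} - f = 36 \left(2 \left(-7\right)\right)^{2} - 6775486250 = 36 \left(-14\right)^{2} - 6775486250 = 36 \cdot 196 - 6775486250 = 7056 - 6775486250 = -6775479194$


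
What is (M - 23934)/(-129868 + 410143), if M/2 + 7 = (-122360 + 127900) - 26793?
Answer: -66454/280275 ≈ -0.23710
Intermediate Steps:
M = -42520 (M = -14 + 2*((-122360 + 127900) - 26793) = -14 + 2*(5540 - 26793) = -14 + 2*(-21253) = -14 - 42506 = -42520)
(M - 23934)/(-129868 + 410143) = (-42520 - 23934)/(-129868 + 410143) = -66454/280275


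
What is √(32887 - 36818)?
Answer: I*√3931 ≈ 62.698*I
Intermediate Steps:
√(32887 - 36818) = √(-3931) = I*√3931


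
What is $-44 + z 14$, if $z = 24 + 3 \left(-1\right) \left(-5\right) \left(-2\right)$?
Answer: $-128$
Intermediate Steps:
$z = -6$ ($z = 24 + \left(-3\right) \left(-5\right) \left(-2\right) = 24 + 15 \left(-2\right) = 24 - 30 = -6$)
$-44 + z 14 = -44 - 84 = -128$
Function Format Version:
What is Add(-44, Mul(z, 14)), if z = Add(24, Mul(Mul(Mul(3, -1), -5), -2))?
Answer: -128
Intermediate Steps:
z = -6 (z = Add(24, Mul(Mul(-3, -5), -2)) = Add(24, Mul(15, -2)) = Add(24, -30) = -6)
Add(-44, Mul(z, 14)) = Add(-44, Mul(-6, 14)) = Add(-44, -84) = -128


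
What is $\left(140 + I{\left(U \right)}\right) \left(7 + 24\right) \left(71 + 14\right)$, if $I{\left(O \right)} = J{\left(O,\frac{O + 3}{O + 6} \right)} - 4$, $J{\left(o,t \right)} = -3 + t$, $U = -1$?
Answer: $351509$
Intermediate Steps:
$I{\left(O \right)} = -7 + \frac{3 + O}{6 + O}$ ($I{\left(O \right)} = \left(-3 + \frac{O + 3}{O + 6}\right) - 4 = \left(-3 + \frac{3 + O}{6 + O}\right) - 4 = -7 + \frac{3 + O}{6 + O}$)
$\left(140 + I{\left(U \right)}\right) \left(7 + 24\right) \left(71 + 14\right) = \left(140 + \frac{3 \left(-13 - -2\right)}{6 - 1}\right) \left(7 + 24\right) \left(71 + 14\right) = \left(140 + \frac{3 \left(-13 + 2\right)}{5}\right) 31 \cdot 85 = \left(140 + 3 \cdot \frac{1}{5} \left(-11\right)\right) 2635 = \left(140 - \frac{33}{5}\right) 2635 = \frac{667}{5} \cdot 2635 = 351509$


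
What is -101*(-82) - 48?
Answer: 8234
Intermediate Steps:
-101*(-82) - 48 = 8282 - 48 = 8234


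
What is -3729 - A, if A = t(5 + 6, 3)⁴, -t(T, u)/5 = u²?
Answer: -4104354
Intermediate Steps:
t(T, u) = -5*u²
A = 4100625 (A = (-5*3²)⁴ = (-5*9)⁴ = (-45)⁴ = 4100625)
-3729 - A = -3729 - 1*4100625 = -3729 - 4100625 = -4104354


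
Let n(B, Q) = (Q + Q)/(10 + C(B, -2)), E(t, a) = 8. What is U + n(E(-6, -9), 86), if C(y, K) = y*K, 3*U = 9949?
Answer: 9863/3 ≈ 3287.7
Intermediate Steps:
U = 9949/3 (U = (⅓)*9949 = 9949/3 ≈ 3316.3)
C(y, K) = K*y
n(B, Q) = 2*Q/(10 - 2*B) (n(B, Q) = (Q + Q)/(10 - 2*B) = (2*Q)/(10 - 2*B) = 2*Q/(10 - 2*B))
U + n(E(-6, -9), 86) = 9949/3 - 1*86/(-5 + 8) = 9949/3 - 1*86/3 = 9949/3 - 1*86*⅓ = 9949/3 - 86/3 = 9863/3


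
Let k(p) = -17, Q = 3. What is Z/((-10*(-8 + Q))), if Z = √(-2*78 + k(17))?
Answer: I*√173/50 ≈ 0.26306*I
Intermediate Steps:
Z = I*√173 (Z = √(-2*78 - 17) = √(-156 - 17) = √(-173) = I*√173 ≈ 13.153*I)
Z/((-10*(-8 + Q))) = (I*√173)/((-10*(-8 + 3))) = (I*√173)/((-10*(-5))) = (I*√173)/50 = (I*√173)*(1/50) = I*√173/50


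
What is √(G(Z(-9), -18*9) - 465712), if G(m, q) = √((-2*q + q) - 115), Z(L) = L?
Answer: √(-465712 + √47) ≈ 682.43*I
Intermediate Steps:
G(m, q) = √(-115 - q) (G(m, q) = √(-q - 115) = √(-115 - q))
√(G(Z(-9), -18*9) - 465712) = √(√(-115 - (-18)*9) - 465712) = √(√(-115 - 1*(-162)) - 465712) = √(√(-115 + 162) - 465712) = √(√47 - 465712) = √(-465712 + √47)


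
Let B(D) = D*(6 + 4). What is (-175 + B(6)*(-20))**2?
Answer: 1890625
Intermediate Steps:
B(D) = 10*D (B(D) = D*10 = 10*D)
(-175 + B(6)*(-20))**2 = (-175 + (10*6)*(-20))**2 = (-175 + 60*(-20))**2 = (-175 - 1200)**2 = (-1375)**2 = 1890625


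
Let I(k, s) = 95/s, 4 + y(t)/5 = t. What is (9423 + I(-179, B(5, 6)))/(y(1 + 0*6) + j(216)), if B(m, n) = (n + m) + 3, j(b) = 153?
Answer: 132017/1932 ≈ 68.332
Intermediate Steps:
B(m, n) = 3 + m + n (B(m, n) = (m + n) + 3 = 3 + m + n)
y(t) = -20 + 5*t
(9423 + I(-179, B(5, 6)))/(y(1 + 0*6) + j(216)) = (9423 + 95/(3 + 5 + 6))/((-20 + 5*(1 + 0*6)) + 153) = (9423 + 95/14)/((-20 + 5*(1 + 0)) + 153) = (9423 + 95*(1/14))/((-20 + 5*1) + 153) = (9423 + 95/14)/((-20 + 5) + 153) = 132017/(14*(-15 + 153)) = (132017/14)/138 = (132017/14)*(1/138) = 132017/1932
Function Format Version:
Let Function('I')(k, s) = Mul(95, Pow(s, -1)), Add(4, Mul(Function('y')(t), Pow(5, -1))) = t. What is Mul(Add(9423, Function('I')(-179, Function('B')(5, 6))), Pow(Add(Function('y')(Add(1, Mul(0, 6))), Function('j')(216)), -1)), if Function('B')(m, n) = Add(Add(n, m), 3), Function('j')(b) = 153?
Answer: Rational(132017, 1932) ≈ 68.332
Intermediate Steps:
Function('B')(m, n) = Add(3, m, n) (Function('B')(m, n) = Add(Add(m, n), 3) = Add(3, m, n))
Function('y')(t) = Add(-20, Mul(5, t))
Mul(Add(9423, Function('I')(-179, Function('B')(5, 6))), Pow(Add(Function('y')(Add(1, Mul(0, 6))), Function('j')(216)), -1)) = Mul(Add(9423, Mul(95, Pow(Add(3, 5, 6), -1))), Pow(Add(Add(-20, Mul(5, Add(1, Mul(0, 6)))), 153), -1)) = Mul(Add(9423, Mul(95, Pow(14, -1))), Pow(Add(Add(-20, Mul(5, Add(1, 0))), 153), -1)) = Mul(Add(9423, Mul(95, Rational(1, 14))), Pow(Add(Add(-20, Mul(5, 1)), 153), -1)) = Mul(Add(9423, Rational(95, 14)), Pow(Add(Add(-20, 5), 153), -1)) = Mul(Rational(132017, 14), Pow(Add(-15, 153), -1)) = Mul(Rational(132017, 14), Pow(138, -1)) = Mul(Rational(132017, 14), Rational(1, 138)) = Rational(132017, 1932)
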